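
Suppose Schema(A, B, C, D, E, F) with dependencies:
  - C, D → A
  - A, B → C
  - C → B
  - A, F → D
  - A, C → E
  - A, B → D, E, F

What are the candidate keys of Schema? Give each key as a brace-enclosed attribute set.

{A, B}, {A, C}, {C, D}

Closure of {A, B} is {A, B, C, D, E, F}, the whole schema; {A, B} is a candidate key.
Closure of {A, C} is {A, B, C, D, E, F}, the whole schema; {A, C} is a candidate key.
Closure of {C, D} is {A, B, C, D, E, F}, the whole schema; {C, D} is a candidate key.
No proper subset of any of these is a key, and no other minimal superkey exists.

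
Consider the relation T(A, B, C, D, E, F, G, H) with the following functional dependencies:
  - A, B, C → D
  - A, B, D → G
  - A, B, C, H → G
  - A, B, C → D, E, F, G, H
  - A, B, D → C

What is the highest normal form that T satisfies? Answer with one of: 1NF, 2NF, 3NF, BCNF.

Candidate keys: {A, B, C}, {A, B, D}. Prime attributes: {A, B, C, D}.
Each dependency's left side is a superkey — BCNF holds.

BCNF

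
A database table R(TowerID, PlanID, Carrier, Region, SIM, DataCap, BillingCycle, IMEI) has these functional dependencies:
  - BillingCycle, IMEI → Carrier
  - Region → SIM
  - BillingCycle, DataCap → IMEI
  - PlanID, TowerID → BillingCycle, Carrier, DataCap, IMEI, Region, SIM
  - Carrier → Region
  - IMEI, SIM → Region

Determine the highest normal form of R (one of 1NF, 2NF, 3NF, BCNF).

Candidate key: {PlanID, TowerID}. Prime attributes: {PlanID, TowerID}.
BillingCycle, IMEI → Carrier: {BillingCycle, IMEI}⁺ = {BillingCycle, Carrier, IMEI, Region, SIM}, which is not all of the attributes, so the left side is not a superkey — BCNF is violated.
Because {Carrier} is non-prime and the left side of BillingCycle, IMEI → Carrier is not a superkey, the relation is not in 3NF.
Checking every proper subset of each key, none determines a non-prime attribute — 2NF is satisfied.

2NF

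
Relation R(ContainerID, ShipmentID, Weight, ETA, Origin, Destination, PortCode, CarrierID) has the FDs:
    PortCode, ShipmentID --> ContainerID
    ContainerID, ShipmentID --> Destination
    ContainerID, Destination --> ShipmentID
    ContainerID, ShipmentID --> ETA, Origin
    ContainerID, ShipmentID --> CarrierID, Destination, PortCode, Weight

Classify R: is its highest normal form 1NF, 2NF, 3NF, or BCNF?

BCNF

Candidate keys: {ContainerID, Destination}, {ContainerID, ShipmentID}, {PortCode, ShipmentID}. Prime attributes: {ContainerID, Destination, PortCode, ShipmentID}.
Every FD has a superkey on the left, so the relation is in BCNF.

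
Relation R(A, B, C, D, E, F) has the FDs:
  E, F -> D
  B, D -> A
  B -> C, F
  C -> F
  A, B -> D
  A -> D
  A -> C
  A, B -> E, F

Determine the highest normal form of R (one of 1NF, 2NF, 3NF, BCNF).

Candidate keys: {A, B}, {B, D}, {B, E}. Prime attributes: {A, B, D, E}.
E, F -> D breaks BCNF: {E, F}⁺ = {D, E, F}, so {E, F} is not a superkey.
B -> C, F has non-prime {C, F} on the right and a non-superkey on the left, so 3NF fails.
{A} is a proper subset of the key {A, B}, and {A}⁺ contains the non-prime attributes {C, F} — a partial dependency, so 2NF is violated.

1NF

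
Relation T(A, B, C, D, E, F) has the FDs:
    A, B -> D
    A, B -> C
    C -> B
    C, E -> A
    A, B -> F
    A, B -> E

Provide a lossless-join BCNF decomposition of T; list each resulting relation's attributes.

{A, C, D, E, F}; {B, C}

Candidate keys of the original relation: {A, B}, {A, C}, {C, E}.
In {A, B, C, D, E, F}, {C} is not a superkey ({C}⁺ restricted to this set is {B, C}), so split on C -> B into {B, C} and {A, C, D, E, F}.
{B, C}: every determinant is a superkey — BCNF.
{A, C, D, E, F}: every determinant is a superkey — BCNF.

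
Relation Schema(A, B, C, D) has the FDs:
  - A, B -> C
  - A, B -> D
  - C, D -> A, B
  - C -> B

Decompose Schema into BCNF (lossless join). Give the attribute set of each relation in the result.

{A, C, D}; {B, C}

Candidate keys of the original relation: {A, B}, {A, C}, {C, D}.
In {A, B, C, D}, {C} is not a superkey ({C}⁺ restricted to this set is {B, C}), so split on C -> B into {B, C} and {A, C, D}.
{B, C} has no BCNF violation.
{A, C, D} has no BCNF violation.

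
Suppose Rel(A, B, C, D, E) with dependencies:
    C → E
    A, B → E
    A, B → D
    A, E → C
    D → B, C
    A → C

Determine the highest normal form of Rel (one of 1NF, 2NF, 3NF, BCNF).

1NF

Candidate keys: {A, B}, {A, D}. Prime attributes: {A, B, D}.
C → E breaks BCNF: {C}⁺ = {C, E}, so {C} is not a superkey.
C → E determines the non-prime attribute {E} from a non-superkey — 3NF is violated.
{A} is a proper subset of the key {A, B}, and {A}⁺ contains the non-prime attributes {C, E} — a partial dependency, so 2NF is violated.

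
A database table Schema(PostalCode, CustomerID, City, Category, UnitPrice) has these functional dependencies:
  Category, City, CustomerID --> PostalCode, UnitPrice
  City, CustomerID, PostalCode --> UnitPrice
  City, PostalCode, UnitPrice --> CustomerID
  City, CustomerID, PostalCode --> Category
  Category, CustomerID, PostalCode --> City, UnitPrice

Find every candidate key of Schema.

{Category, City, CustomerID}⁺ = {Category, City, CustomerID, PostalCode, UnitPrice}, which is every attribute, so {Category, City, CustomerID} is a candidate key.
{Category, CustomerID, PostalCode}⁺ = {Category, City, CustomerID, PostalCode, UnitPrice}, which is every attribute, so {Category, CustomerID, PostalCode} is a candidate key.
{City, CustomerID, PostalCode}⁺ = {Category, City, CustomerID, PostalCode, UnitPrice}, which is every attribute, so {City, CustomerID, PostalCode} is a candidate key.
{City, PostalCode, UnitPrice}⁺ = {Category, City, CustomerID, PostalCode, UnitPrice}, which is every attribute, so {City, PostalCode, UnitPrice} is a candidate key.
No proper subset of any of these is a key, and no other minimal superkey exists.

{Category, City, CustomerID}, {Category, CustomerID, PostalCode}, {City, CustomerID, PostalCode}, {City, PostalCode, UnitPrice}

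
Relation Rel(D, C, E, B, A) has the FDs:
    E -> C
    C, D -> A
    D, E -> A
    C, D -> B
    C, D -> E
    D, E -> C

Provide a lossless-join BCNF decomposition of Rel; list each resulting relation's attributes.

{A, B, D, E}; {C, E}

Candidate keys of the original relation: {C, D}, {D, E}.
{A, B, C, D, E}: {E} determines {C, E} here but is not a superkey — split on E -> C, giving {C, E} and {A, B, D, E}.
{C, E}: every determinant is a superkey — BCNF.
{A, B, D, E}: every determinant is a superkey — BCNF.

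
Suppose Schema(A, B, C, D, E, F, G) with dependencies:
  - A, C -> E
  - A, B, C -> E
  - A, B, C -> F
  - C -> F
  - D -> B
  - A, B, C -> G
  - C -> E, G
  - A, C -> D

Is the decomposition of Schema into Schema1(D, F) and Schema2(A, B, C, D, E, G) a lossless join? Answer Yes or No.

No

Common attributes: {D}; their closure is {B, D}.
Schema1 ⊄ {B, D} and Schema2 ⊄ {B, D}, so the split is lossy.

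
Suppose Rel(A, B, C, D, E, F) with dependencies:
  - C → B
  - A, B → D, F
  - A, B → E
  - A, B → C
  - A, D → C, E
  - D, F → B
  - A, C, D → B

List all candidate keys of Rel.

No FD produces {A}, so it must be in every candidate key.
{A, B}⁺ = {A, B, C, D, E, F} — all of the relation — so {A, B} is a candidate key.
{A, C}⁺ = {A, B, C, D, E, F} — all of the relation — so {A, C} is a candidate key.
{A, D}⁺ = {A, B, C, D, E, F} — all of the relation — so {A, D} is a candidate key.
Any other superkey properly contains one of these, so there are no further candidate keys.

{A, B}, {A, C}, {A, D}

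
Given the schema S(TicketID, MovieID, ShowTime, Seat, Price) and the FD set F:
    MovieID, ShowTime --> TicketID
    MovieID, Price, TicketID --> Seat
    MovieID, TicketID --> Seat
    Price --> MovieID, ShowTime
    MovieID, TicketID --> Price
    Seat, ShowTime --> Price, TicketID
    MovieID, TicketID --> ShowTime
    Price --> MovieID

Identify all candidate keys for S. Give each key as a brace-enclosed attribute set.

{Price}⁺ = {MovieID, Price, Seat, ShowTime, TicketID} — all of the relation — so {Price} is a candidate key.
{MovieID, ShowTime}⁺ = {MovieID, Price, Seat, ShowTime, TicketID} — all of the relation — so {MovieID, ShowTime} is a candidate key.
{MovieID, TicketID}⁺ = {MovieID, Price, Seat, ShowTime, TicketID} — all of the relation — so {MovieID, TicketID} is a candidate key.
{Seat, ShowTime}⁺ = {MovieID, Price, Seat, ShowTime, TicketID} — all of the relation — so {Seat, ShowTime} is a candidate key.
These are minimal and exhaustive — every other superkey contains one of them.

{MovieID, ShowTime}, {MovieID, TicketID}, {Price}, {Seat, ShowTime}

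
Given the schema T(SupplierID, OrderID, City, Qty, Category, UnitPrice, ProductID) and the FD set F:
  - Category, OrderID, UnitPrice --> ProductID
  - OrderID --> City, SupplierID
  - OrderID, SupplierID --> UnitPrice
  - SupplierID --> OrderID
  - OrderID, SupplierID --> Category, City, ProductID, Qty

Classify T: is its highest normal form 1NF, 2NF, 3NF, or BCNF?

Candidate keys: {OrderID}, {SupplierID}. Prime attributes: {OrderID, SupplierID}.
Every FD has a superkey on the left, so the relation is in BCNF.

BCNF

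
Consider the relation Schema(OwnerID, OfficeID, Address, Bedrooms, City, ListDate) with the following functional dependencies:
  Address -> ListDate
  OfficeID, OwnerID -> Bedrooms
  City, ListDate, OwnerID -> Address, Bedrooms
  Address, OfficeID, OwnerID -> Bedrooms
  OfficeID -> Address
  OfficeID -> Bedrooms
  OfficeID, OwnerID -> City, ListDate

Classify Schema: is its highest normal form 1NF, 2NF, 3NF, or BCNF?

1NF

Candidate key: {OfficeID, OwnerID}. Prime attributes: {OfficeID, OwnerID}.
Address -> ListDate: {Address}⁺ = {Address, ListDate}, which is not all of the attributes, so the left side is not a superkey — BCNF is violated.
Address -> ListDate has non-prime {ListDate} on the right and a non-superkey on the left, so 3NF fails.
The proper key subset {OfficeID} of {OfficeID, OwnerID} determines non-prime {Address, Bedrooms, ListDate}, so the relation is not even in 2NF.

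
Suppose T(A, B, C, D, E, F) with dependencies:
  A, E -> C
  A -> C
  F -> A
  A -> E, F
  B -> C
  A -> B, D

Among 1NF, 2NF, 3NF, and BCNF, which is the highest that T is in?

2NF

Candidate keys: {A}, {F}. Prime attributes: {A, F}.
B -> C: {B}⁺ = {B, C}, which is not all of the attributes, so the left side is not a superkey — BCNF is violated.
Because {C} is non-prime and the left side of B -> C is not a superkey, the relation is not in 3NF.
All keys have size 1, which rules out partial dependencies — 2NF is satisfied.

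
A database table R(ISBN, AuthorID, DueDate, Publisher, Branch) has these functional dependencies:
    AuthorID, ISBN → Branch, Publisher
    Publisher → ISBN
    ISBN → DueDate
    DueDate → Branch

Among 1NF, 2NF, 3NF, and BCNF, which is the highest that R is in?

1NF

Candidate keys: {AuthorID, ISBN}, {AuthorID, Publisher}. Prime attributes: {AuthorID, ISBN, Publisher}.
Publisher → ISBN: {Publisher}⁺ = {Branch, DueDate, ISBN, Publisher}, which is not all of the attributes, so the left side is not a superkey — BCNF is violated.
ISBN → DueDate has non-prime {DueDate} on the right and a non-superkey on the left, so 3NF fails.
Since {ISBN} ⊂ {AuthorID, ISBN} and {ISBN}⁺ ⊇ {Branch, DueDate} with {Branch, DueDate} non-prime, there is a partial dependency; 2NF fails.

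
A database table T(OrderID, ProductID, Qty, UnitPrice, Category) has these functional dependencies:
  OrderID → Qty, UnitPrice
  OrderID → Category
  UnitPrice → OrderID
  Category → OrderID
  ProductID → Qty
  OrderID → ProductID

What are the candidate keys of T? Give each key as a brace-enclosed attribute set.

Closure of {Category} is {Category, OrderID, ProductID, Qty, UnitPrice}, the whole schema; {Category} is a candidate key.
Closure of {OrderID} is {Category, OrderID, ProductID, Qty, UnitPrice}, the whole schema; {OrderID} is a candidate key.
Closure of {UnitPrice} is {Category, OrderID, ProductID, Qty, UnitPrice}, the whole schema; {UnitPrice} is a candidate key.
These are minimal and exhaustive — every other superkey contains one of them.

{Category}, {OrderID}, {UnitPrice}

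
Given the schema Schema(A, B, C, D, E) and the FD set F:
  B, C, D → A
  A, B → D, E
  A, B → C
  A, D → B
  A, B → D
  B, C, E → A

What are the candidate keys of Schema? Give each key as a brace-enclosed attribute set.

{A, B} is a candidate key since {A, B}⁺ = {A, B, C, D, E} covers every attribute.
{A, D} is a candidate key since {A, D}⁺ = {A, B, C, D, E} covers every attribute.
{B, C, D} is a candidate key since {B, C, D}⁺ = {A, B, C, D, E} covers every attribute.
{B, C, E} is a candidate key since {B, C, E}⁺ = {A, B, C, D, E} covers every attribute.
These are minimal and exhaustive — every other superkey contains one of them.

{A, B}, {A, D}, {B, C, D}, {B, C, E}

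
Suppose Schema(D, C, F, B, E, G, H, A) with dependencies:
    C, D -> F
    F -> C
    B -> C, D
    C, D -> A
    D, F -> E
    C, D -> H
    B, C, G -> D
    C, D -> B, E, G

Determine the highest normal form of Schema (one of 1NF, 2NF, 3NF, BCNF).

Candidate keys: {B}, {C, D}, {D, F}. Prime attributes: {B, C, D, F}.
For F -> C we have {F}⁺ = {C, F}; {F} is not a superkey, so BCNF fails.
But every attribute on its right side ({C}) is prime, and the same holds for every other non-superkey FD, so 3NF still holds.

3NF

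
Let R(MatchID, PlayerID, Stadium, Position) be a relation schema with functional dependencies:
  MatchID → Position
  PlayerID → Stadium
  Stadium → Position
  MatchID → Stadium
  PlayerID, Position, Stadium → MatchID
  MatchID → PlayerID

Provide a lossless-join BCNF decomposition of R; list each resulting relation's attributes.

{MatchID, PlayerID, Stadium}; {Position, Stadium}

Candidate keys of the original relation: {MatchID}, {PlayerID}.
Within {MatchID, PlayerID, Position, Stadium}: {Stadium}⁺ ∩ {MatchID, PlayerID, Position, Stadium} = {Position, Stadium}, not the whole set, so Stadium → Position violates BCNF; decompose into {Position, Stadium} and {MatchID, PlayerID, Stadium}.
{Position, Stadium} is in BCNF.
{MatchID, PlayerID, Stadium} is in BCNF.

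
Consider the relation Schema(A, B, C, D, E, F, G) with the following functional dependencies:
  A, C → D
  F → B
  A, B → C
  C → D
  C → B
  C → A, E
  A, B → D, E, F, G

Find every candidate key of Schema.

{A, B}, {A, F}, {C}

Closure of {C} is {A, B, C, D, E, F, G}, the whole schema; {C} is a candidate key.
Closure of {A, B} is {A, B, C, D, E, F, G}, the whole schema; {A, B} is a candidate key.
Closure of {A, F} is {A, B, C, D, E, F, G}, the whole schema; {A, F} is a candidate key.
These are minimal and exhaustive — every other superkey contains one of them.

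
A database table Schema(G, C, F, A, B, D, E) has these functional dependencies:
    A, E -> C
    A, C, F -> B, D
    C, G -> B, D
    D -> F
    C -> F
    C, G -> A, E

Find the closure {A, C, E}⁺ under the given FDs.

{A, B, C, D, E, F}

Start with {A, C, E}.
C -> F applies; add {F} → now {A, C, E, F}.
A, C, F -> B, D applies; add {B, D} → now {A, B, C, D, E, F}.
No further FD applies.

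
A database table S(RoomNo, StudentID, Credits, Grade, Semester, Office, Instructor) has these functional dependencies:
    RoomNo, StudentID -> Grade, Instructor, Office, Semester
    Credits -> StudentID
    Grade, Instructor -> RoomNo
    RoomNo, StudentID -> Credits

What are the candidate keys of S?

{Credits, RoomNo}⁺ = {Credits, Grade, Instructor, Office, RoomNo, Semester, StudentID}, which is every attribute, so {Credits, RoomNo} is a candidate key.
{RoomNo, StudentID}⁺ = {Credits, Grade, Instructor, Office, RoomNo, Semester, StudentID}, which is every attribute, so {RoomNo, StudentID} is a candidate key.
{Credits, Grade, Instructor}⁺ = {Credits, Grade, Instructor, Office, RoomNo, Semester, StudentID}, which is every attribute, so {Credits, Grade, Instructor} is a candidate key.
{Grade, Instructor, StudentID}⁺ = {Credits, Grade, Instructor, Office, RoomNo, Semester, StudentID}, which is every attribute, so {Grade, Instructor, StudentID} is a candidate key.
These are minimal and exhaustive — every other superkey contains one of them.

{Credits, Grade, Instructor}, {Credits, RoomNo}, {Grade, Instructor, StudentID}, {RoomNo, StudentID}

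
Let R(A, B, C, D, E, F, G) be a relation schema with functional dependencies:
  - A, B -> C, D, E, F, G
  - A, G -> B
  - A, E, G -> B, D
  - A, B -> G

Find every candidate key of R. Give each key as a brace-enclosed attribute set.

Attributes never on any right-hand side: {A} — every candidate key must contain it.
{A, B} is a candidate key since {A, B}⁺ = {A, B, C, D, E, F, G} covers every attribute.
{A, G} is a candidate key since {A, G}⁺ = {A, B, C, D, E, F, G} covers every attribute.
These are minimal and exhaustive — every other superkey contains one of them.

{A, B}, {A, G}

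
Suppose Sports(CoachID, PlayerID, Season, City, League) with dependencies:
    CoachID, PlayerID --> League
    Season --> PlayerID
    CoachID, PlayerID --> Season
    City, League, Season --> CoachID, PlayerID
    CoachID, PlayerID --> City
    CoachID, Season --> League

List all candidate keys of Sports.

{CoachID, PlayerID}⁺ = {City, CoachID, League, PlayerID, Season} — all of the relation — so {CoachID, PlayerID} is a candidate key.
{CoachID, Season}⁺ = {City, CoachID, League, PlayerID, Season} — all of the relation — so {CoachID, Season} is a candidate key.
{City, League, Season}⁺ = {City, CoachID, League, PlayerID, Season} — all of the relation — so {City, League, Season} is a candidate key.
Any other superkey properly contains one of these, so there are no further candidate keys.

{City, League, Season}, {CoachID, PlayerID}, {CoachID, Season}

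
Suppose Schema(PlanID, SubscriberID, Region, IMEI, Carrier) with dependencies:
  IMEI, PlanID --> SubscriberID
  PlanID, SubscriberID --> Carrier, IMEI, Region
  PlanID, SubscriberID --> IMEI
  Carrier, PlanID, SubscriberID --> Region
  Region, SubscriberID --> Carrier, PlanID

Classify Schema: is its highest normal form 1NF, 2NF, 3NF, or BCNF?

Candidate keys: {IMEI, PlanID}, {PlanID, SubscriberID}, {Region, SubscriberID}. Prime attributes: {IMEI, PlanID, Region, SubscriberID}.
Every FD has a superkey on the left, so the relation is in BCNF.

BCNF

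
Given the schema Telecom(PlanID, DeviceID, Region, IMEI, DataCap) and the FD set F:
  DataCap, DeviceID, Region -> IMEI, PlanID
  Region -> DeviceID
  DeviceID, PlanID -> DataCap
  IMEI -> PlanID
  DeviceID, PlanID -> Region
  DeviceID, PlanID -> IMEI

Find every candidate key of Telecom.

{DataCap, Region}, {DeviceID, IMEI}, {DeviceID, PlanID}, {IMEI, Region}, {PlanID, Region}

Closure of {DataCap, Region} is {DataCap, DeviceID, IMEI, PlanID, Region}, the whole schema; {DataCap, Region} is a candidate key.
Closure of {DeviceID, IMEI} is {DataCap, DeviceID, IMEI, PlanID, Region}, the whole schema; {DeviceID, IMEI} is a candidate key.
Closure of {DeviceID, PlanID} is {DataCap, DeviceID, IMEI, PlanID, Region}, the whole schema; {DeviceID, PlanID} is a candidate key.
Closure of {IMEI, Region} is {DataCap, DeviceID, IMEI, PlanID, Region}, the whole schema; {IMEI, Region} is a candidate key.
Closure of {PlanID, Region} is {DataCap, DeviceID, IMEI, PlanID, Region}, the whole schema; {PlanID, Region} is a candidate key.
No proper subset of any of these is a key, and no other minimal superkey exists.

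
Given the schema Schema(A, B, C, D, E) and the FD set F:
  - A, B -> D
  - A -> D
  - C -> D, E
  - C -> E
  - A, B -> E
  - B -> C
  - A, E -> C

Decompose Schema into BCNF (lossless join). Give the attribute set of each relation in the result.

{A, B}; {A, D}; {B, C}; {C, E}

Candidate key of the original relation: {A, B}.
Within {A, B, C, D, E}: {A}⁺ ∩ {A, B, C, D, E} = {A, D}, not the whole set, so A -> D violates BCNF; decompose into {A, D} and {A, B, C, E}.
{A, D} has no BCNF violation.
Within {A, B, C, E}: {C}⁺ ∩ {A, B, C, E} = {C, E}, not the whole set, so C -> E violates BCNF; decompose into {C, E} and {A, B, C}.
{C, E} has no BCNF violation.
Within {A, B, C}: {B}⁺ ∩ {A, B, C} = {B, C}, not the whole set, so B -> C violates BCNF; decompose into {B, C} and {A, B}.
{B, C} has no BCNF violation.
{A, B} has no BCNF violation.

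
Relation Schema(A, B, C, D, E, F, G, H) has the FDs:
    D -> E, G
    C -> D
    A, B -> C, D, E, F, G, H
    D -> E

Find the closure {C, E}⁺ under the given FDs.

{C, D, E, G}

Start with {C, E}.
C -> D applies; add {D} → now {C, D, E}.
D -> E, G applies; add {G} → now {C, D, E, G}.
No further FD applies.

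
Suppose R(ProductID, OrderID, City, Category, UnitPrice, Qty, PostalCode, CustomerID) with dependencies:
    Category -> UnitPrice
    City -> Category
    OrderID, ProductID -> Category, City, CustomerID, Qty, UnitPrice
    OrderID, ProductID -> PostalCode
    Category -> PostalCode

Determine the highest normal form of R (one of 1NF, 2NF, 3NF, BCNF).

2NF

Candidate key: {OrderID, ProductID}. Prime attributes: {OrderID, ProductID}.
Category -> UnitPrice breaks BCNF: {Category}⁺ = {Category, PostalCode, UnitPrice}, so {Category} is not a superkey.
Category -> UnitPrice determines the non-prime attribute {UnitPrice} from a non-superkey — 3NF is violated.
No non-prime attribute depends on a proper subset of any candidate key, so 2NF holds.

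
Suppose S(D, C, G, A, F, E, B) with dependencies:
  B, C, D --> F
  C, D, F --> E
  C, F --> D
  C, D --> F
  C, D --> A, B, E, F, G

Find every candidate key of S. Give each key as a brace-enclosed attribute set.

{C, D}, {C, F}

{C} never appears on the right of any FD, so every key must include it.
Closure of {C, D} is {A, B, C, D, E, F, G}, the whole schema; {C, D} is a candidate key.
Closure of {C, F} is {A, B, C, D, E, F, G}, the whole schema; {C, F} is a candidate key.
No proper subset of any of these is a key, and no other minimal superkey exists.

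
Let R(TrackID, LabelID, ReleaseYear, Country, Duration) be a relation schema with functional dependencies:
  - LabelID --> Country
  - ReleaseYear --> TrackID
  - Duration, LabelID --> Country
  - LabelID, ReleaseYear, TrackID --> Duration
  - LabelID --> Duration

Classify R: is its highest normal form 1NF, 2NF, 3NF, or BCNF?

Candidate key: {LabelID, ReleaseYear}. Prime attributes: {LabelID, ReleaseYear}.
LabelID --> Country breaks BCNF: {LabelID}⁺ = {Country, Duration, LabelID}, so {LabelID} is not a superkey.
Because {Country} is non-prime and the left side of LabelID --> Country is not a superkey, the relation is not in 3NF.
{LabelID} is a proper subset of the key {LabelID, ReleaseYear}, and {LabelID}⁺ contains the non-prime attributes {Country, Duration} — a partial dependency, so 2NF is violated.

1NF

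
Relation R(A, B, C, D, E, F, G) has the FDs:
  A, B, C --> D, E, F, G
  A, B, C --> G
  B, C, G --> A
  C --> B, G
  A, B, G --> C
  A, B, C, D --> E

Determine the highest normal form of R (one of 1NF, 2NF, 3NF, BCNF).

BCNF

Candidate keys: {A, B, G}, {C}. Prime attributes: {A, B, C, G}.
Each dependency's left side is a superkey — BCNF holds.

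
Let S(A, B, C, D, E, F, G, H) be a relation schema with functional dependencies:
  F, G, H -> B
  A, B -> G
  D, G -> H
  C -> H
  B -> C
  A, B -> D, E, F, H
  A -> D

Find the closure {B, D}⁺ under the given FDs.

{B, C, D, H}

Start with {B, D}.
B -> C applies; add {C} → now {B, C, D}.
C -> H applies; add {H} → now {B, C, D, H}.
No further FD applies.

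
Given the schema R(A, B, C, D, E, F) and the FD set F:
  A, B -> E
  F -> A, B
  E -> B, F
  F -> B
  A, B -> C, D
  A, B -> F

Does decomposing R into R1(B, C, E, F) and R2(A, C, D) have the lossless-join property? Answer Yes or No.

No

The shared attributes are {C} and {C}⁺ = {C}.
The closure covers neither R1 nor R2 entirely; the join is not lossless.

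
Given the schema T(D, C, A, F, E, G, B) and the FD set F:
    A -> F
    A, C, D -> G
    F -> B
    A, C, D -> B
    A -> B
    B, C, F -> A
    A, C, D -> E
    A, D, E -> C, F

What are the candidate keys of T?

{D} never appears on the right of any FD, so every key must include it.
{A, C, D}⁺ = {A, B, C, D, E, F, G} — all of the relation — so {A, C, D} is a candidate key.
{A, D, E}⁺ = {A, B, C, D, E, F, G} — all of the relation — so {A, D, E} is a candidate key.
{C, D, F}⁺ = {A, B, C, D, E, F, G} — all of the relation — so {C, D, F} is a candidate key.
These are minimal and exhaustive — every other superkey contains one of them.

{A, C, D}, {A, D, E}, {C, D, F}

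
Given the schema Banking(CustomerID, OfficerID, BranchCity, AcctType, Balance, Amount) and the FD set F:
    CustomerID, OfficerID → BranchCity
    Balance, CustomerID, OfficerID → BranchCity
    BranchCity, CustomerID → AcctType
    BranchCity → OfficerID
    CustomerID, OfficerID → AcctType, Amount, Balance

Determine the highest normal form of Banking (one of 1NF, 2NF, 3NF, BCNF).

Candidate keys: {BranchCity, CustomerID}, {CustomerID, OfficerID}. Prime attributes: {BranchCity, CustomerID, OfficerID}.
For BranchCity → OfficerID we have {BranchCity}⁺ = {BranchCity, OfficerID}; {BranchCity} is not a superkey, so BCNF fails.
Since {OfficerID} ⊆ prime attributes and every other non-superkey FD also has a prime right side, the schema is in 3NF.

3NF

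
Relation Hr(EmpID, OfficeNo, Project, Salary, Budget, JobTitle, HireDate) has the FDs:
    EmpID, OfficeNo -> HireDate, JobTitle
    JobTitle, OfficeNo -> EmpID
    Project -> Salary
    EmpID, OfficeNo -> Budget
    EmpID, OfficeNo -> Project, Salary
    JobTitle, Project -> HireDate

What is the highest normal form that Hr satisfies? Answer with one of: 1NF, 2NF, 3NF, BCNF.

2NF

Candidate keys: {EmpID, OfficeNo}, {JobTitle, OfficeNo}. Prime attributes: {EmpID, JobTitle, OfficeNo}.
For Project -> Salary we have {Project}⁺ = {Project, Salary}; {Project} is not a superkey, so BCNF fails.
Project -> Salary has non-prime {Salary} on the right and a non-superkey on the left, so 3NF fails.
No non-prime attribute depends on a proper subset of any candidate key, so 2NF holds.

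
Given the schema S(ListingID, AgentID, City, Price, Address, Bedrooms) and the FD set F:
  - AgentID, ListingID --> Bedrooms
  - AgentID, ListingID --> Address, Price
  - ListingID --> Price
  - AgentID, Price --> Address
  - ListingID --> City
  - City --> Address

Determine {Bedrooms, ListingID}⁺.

{Address, Bedrooms, City, ListingID, Price}

Start with {Bedrooms, ListingID}.
ListingID --> Price applies; add {Price} → now {Bedrooms, ListingID, Price}.
ListingID --> City applies; add {City} → now {Bedrooms, City, ListingID, Price}.
City --> Address applies; add {Address} → now {Address, Bedrooms, City, ListingID, Price}.
No further FD applies.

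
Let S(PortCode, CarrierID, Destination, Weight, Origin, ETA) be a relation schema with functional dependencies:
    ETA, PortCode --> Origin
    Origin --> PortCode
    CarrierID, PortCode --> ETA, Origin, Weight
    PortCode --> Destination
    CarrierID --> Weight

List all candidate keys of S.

Attributes never on any right-hand side: {CarrierID} — every candidate key must contain it.
Closure of {CarrierID, Origin} is {CarrierID, Destination, ETA, Origin, PortCode, Weight}, the whole schema; {CarrierID, Origin} is a candidate key.
Closure of {CarrierID, PortCode} is {CarrierID, Destination, ETA, Origin, PortCode, Weight}, the whole schema; {CarrierID, PortCode} is a candidate key.
Any other superkey properly contains one of these, so there are no further candidate keys.

{CarrierID, Origin}, {CarrierID, PortCode}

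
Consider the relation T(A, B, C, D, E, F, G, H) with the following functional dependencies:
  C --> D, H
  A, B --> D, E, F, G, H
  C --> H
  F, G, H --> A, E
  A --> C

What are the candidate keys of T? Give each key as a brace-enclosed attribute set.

{A, B}, {B, C, F, G}, {B, F, G, H}

Attributes never on any right-hand side: {B} — every candidate key must contain it.
{A, B} is a candidate key since {A, B}⁺ = {A, B, C, D, E, F, G, H} covers every attribute.
{B, C, F, G} is a candidate key since {B, C, F, G}⁺ = {A, B, C, D, E, F, G, H} covers every attribute.
{B, F, G, H} is a candidate key since {B, F, G, H}⁺ = {A, B, C, D, E, F, G, H} covers every attribute.
Any other superkey properly contains one of these, so there are no further candidate keys.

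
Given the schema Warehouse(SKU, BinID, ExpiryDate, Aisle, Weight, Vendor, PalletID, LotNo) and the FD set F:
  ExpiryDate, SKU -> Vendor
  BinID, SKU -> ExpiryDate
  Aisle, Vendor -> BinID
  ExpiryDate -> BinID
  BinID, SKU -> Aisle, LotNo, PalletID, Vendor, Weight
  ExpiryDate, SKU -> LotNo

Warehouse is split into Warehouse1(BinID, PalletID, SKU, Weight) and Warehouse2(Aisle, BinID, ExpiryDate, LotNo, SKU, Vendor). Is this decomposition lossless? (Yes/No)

Warehouse1 ∩ Warehouse2 = {BinID, SKU}; its closure under F is {Aisle, BinID, ExpiryDate, LotNo, PalletID, SKU, Vendor, Weight}.
Since Warehouse1 ⊆ {Aisle, BinID, ExpiryDate, LotNo, PalletID, SKU, Vendor, Weight}, the intersection is a superkey of Warehouse1; the decomposition is lossless.

Yes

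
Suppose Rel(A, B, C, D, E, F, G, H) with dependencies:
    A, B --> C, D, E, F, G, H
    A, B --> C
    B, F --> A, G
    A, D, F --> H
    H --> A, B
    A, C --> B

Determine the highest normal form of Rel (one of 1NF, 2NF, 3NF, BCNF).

Candidate keys: {A, B}, {A, C}, {A, D, F}, {B, F}, {H}. Prime attributes: {A, B, C, D, F, H}.
The left-hand side of every FD is a superkey, so BCNF is satisfied.

BCNF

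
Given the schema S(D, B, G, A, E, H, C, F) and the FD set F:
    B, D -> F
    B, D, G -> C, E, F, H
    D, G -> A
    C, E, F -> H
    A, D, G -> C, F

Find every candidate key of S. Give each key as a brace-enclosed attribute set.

Attributes never on any right-hand side: {B, D, G} — every candidate key must contain all of them.
{B, D, G}⁺ = {A, B, C, D, E, F, G, H} — all of the relation — so {B, D, G} is a candidate key.
Every other attribute set either contains this one or has a smaller closure.

{B, D, G}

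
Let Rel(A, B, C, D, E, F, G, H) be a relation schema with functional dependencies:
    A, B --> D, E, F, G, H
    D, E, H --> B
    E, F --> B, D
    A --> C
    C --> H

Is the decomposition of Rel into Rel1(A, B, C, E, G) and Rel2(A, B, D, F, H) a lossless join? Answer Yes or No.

The shared attributes are {A, B} and {A, B}⁺ = {A, B, C, D, E, F, G, H}.
Since Rel1 ⊆ {A, B, C, D, E, F, G, H}, the intersection is a superkey of Rel1; the decomposition is lossless.

Yes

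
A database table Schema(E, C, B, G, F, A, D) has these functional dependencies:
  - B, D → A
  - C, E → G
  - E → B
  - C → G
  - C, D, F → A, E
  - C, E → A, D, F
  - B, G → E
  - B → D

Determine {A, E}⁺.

Start with {A, E}.
E → B applies; add {B} → now {A, B, E}.
B → D applies; add {D} → now {A, B, D, E}.
No further FD applies.

{A, B, D, E}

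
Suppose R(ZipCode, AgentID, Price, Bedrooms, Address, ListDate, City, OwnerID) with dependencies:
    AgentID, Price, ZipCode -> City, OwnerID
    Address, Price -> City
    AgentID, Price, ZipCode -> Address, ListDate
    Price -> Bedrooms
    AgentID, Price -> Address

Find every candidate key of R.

{AgentID, Price, ZipCode}

No FD produces {AgentID, Price, ZipCode}, so they must be in every candidate key.
{AgentID, Price, ZipCode}⁺ = {Address, AgentID, Bedrooms, City, ListDate, OwnerID, Price, ZipCode}, which is every attribute, so {AgentID, Price, ZipCode} is a candidate key.
No smaller or unrelated set reaches every attribute, so there are no other keys.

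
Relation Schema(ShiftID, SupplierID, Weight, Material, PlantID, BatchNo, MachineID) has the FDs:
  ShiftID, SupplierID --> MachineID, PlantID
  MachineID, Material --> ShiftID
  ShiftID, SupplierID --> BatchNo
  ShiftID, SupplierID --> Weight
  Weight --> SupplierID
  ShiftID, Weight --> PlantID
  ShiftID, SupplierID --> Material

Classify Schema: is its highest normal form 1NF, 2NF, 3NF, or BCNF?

3NF

Candidate keys: {MachineID, Material, SupplierID}, {MachineID, Material, Weight}, {ShiftID, SupplierID}, {ShiftID, Weight}. Prime attributes: {MachineID, Material, ShiftID, SupplierID, Weight}.
MachineID, Material --> ShiftID breaks BCNF: {MachineID, Material}⁺ = {MachineID, Material, ShiftID}, so {MachineID, Material} is not a superkey.
Since {ShiftID} ⊆ prime attributes and every other non-superkey FD also has a prime right side, the schema is in 3NF.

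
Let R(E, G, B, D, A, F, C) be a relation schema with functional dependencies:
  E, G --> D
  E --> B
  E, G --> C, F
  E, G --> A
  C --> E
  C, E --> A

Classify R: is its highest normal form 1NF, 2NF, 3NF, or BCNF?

1NF

Candidate keys: {C, G}, {E, G}. Prime attributes: {C, E, G}.
E --> B: {E}⁺ = {B, E}, which is not all of the attributes, so the left side is not a superkey — BCNF is violated.
E --> B determines the non-prime attribute {B} from a non-superkey — 3NF is violated.
{C} is a proper subset of the key {C, G}, and {C}⁺ contains the non-prime attributes {A, B} — a partial dependency, so 2NF is violated.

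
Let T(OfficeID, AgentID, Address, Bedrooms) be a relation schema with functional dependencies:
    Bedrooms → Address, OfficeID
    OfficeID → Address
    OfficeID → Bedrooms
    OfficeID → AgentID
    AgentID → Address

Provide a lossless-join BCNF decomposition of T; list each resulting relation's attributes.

{Address, AgentID}; {AgentID, Bedrooms, OfficeID}

Candidate keys of the original relation: {Bedrooms}, {OfficeID}.
In {Address, AgentID, Bedrooms, OfficeID}, {AgentID} is not a superkey ({AgentID}⁺ restricted to this set is {Address, AgentID}), so split on AgentID → Address into {Address, AgentID} and {AgentID, Bedrooms, OfficeID}.
{Address, AgentID} has no BCNF violation.
{AgentID, Bedrooms, OfficeID} has no BCNF violation.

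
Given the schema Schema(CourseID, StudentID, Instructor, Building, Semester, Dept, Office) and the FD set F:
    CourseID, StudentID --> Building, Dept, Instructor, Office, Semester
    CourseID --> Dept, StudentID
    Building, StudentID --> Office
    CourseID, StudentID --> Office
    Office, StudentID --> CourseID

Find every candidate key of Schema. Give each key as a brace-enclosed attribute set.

{Building, StudentID}, {CourseID}, {Office, StudentID}

{CourseID} is a candidate key since {CourseID}⁺ = {Building, CourseID, Dept, Instructor, Office, Semester, StudentID} covers every attribute.
{Building, StudentID} is a candidate key since {Building, StudentID}⁺ = {Building, CourseID, Dept, Instructor, Office, Semester, StudentID} covers every attribute.
{Office, StudentID} is a candidate key since {Office, StudentID}⁺ = {Building, CourseID, Dept, Instructor, Office, Semester, StudentID} covers every attribute.
These are minimal and exhaustive — every other superkey contains one of them.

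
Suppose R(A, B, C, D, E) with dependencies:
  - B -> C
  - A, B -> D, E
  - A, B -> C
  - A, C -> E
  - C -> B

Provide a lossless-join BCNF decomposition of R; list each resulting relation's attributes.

{A, B, D, E}; {B, C}

Candidate keys of the original relation: {A, B}, {A, C}.
{A, B, C, D, E}: {B} determines {B, C} here but is not a superkey — split on B -> C, giving {B, C} and {A, B, D, E}.
{B, C} has no BCNF violation.
{A, B, D, E} has no BCNF violation.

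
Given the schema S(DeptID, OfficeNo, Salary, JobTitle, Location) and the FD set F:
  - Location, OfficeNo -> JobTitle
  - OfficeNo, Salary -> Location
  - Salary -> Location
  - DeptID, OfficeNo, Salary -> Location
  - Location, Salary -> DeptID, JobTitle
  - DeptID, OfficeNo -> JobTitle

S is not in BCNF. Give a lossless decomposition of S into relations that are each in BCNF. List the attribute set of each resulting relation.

Candidate key of the original relation: {OfficeNo, Salary}.
In {DeptID, JobTitle, Location, OfficeNo, Salary}, {Location, OfficeNo} is not a superkey ({Location, OfficeNo}⁺ restricted to this set is {JobTitle, Location, OfficeNo}), so split on Location, OfficeNo -> JobTitle into {JobTitle, Location, OfficeNo} and {DeptID, Location, OfficeNo, Salary}.
{JobTitle, Location, OfficeNo} has no BCNF violation.
In {DeptID, Location, OfficeNo, Salary}, {Salary} is not a superkey ({Salary}⁺ restricted to this set is {DeptID, Location, Salary}), so split on Salary -> DeptID, Location into {DeptID, Location, Salary} and {OfficeNo, Salary}.
{DeptID, Location, Salary} has no BCNF violation.
{OfficeNo, Salary} has no BCNF violation.

{DeptID, Location, Salary}; {JobTitle, Location, OfficeNo}; {OfficeNo, Salary}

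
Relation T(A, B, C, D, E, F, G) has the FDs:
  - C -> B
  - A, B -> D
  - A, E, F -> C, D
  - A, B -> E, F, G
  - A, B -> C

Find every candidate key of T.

Attributes never on any right-hand side: {A} — every candidate key must contain it.
Closure of {A, B} is {A, B, C, D, E, F, G}, the whole schema; {A, B} is a candidate key.
Closure of {A, C} is {A, B, C, D, E, F, G}, the whole schema; {A, C} is a candidate key.
Closure of {A, E, F} is {A, B, C, D, E, F, G}, the whole schema; {A, E, F} is a candidate key.
These are minimal and exhaustive — every other superkey contains one of them.

{A, B}, {A, C}, {A, E, F}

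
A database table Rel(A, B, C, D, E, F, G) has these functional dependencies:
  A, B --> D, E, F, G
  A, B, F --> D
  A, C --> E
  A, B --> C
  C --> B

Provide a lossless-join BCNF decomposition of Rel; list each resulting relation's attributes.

Candidate keys of the original relation: {A, B}, {A, C}.
In {A, B, C, D, E, F, G}, {C} is not a superkey ({C}⁺ restricted to this set is {B, C}), so split on C --> B into {B, C} and {A, C, D, E, F, G}.
{B, C} is in BCNF.
{A, C, D, E, F, G} is in BCNF.

{A, C, D, E, F, G}; {B, C}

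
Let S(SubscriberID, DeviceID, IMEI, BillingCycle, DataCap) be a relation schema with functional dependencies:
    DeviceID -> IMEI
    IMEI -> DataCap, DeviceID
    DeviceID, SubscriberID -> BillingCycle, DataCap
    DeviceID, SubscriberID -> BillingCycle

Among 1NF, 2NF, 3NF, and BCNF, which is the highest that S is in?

1NF

Candidate keys: {DeviceID, SubscriberID}, {IMEI, SubscriberID}. Prime attributes: {DeviceID, IMEI, SubscriberID}.
For DeviceID -> IMEI we have {DeviceID}⁺ = {DataCap, DeviceID, IMEI}; {DeviceID} is not a superkey, so BCNF fails.
Because {DataCap} is non-prime and the left side of IMEI -> DataCap, DeviceID is not a superkey, the relation is not in 3NF.
The proper key subset {DeviceID} of {DeviceID, SubscriberID} determines non-prime {DataCap}, so the relation is not even in 2NF.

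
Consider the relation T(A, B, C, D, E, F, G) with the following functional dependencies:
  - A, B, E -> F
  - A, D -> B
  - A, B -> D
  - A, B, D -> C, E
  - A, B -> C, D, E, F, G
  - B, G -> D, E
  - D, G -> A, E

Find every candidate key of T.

Closure of {A, B} is {A, B, C, D, E, F, G}, the whole schema; {A, B} is a candidate key.
Closure of {A, D} is {A, B, C, D, E, F, G}, the whole schema; {A, D} is a candidate key.
Closure of {B, G} is {A, B, C, D, E, F, G}, the whole schema; {B, G} is a candidate key.
Closure of {D, G} is {A, B, C, D, E, F, G}, the whole schema; {D, G} is a candidate key.
These are minimal and exhaustive — every other superkey contains one of them.

{A, B}, {A, D}, {B, G}, {D, G}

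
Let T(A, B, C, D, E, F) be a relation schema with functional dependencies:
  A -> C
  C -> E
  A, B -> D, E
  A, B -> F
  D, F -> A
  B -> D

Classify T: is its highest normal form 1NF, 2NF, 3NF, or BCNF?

Candidate keys: {A, B}, {B, F}. Prime attributes: {A, B, F}.
A -> C: {A}⁺ = {A, C, E}, which is not all of the attributes, so the left side is not a superkey — BCNF is violated.
Because {C} is non-prime and the left side of A -> C is not a superkey, the relation is not in 3NF.
The proper key subset {A} of {A, B} determines non-prime {C, E}, so the relation is not even in 2NF.

1NF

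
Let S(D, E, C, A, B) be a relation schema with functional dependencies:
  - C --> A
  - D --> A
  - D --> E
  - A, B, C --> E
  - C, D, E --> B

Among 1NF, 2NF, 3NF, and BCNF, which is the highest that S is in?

Candidate key: {C, D}. Prime attributes: {C, D}.
For C --> A we have {C}⁺ = {A, C}; {C} is not a superkey, so BCNF fails.
C --> A determines the non-prime attribute {A} from a non-superkey — 3NF is violated.
The proper key subset {C} of {C, D} determines non-prime {A}, so the relation is not even in 2NF.

1NF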